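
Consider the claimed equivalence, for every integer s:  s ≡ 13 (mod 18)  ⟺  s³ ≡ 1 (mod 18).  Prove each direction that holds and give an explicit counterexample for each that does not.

[⇒] Suppose s ≡ 13 (mod 18). Write s = 18j + 13. Then (18j + 13)³ = 5832j³ + 12636j² + 9126j + 2197 = 18(324j³ + 702j² + 507j + 122) + 1, so s³ ≡ 1 (mod 18).

[⇐] This fails: take s = 1. Then 1³ = 1 ≡ 1 (mod 18), yet 1 ≡ 1 (mod 18), not 13.

Not equivalent: only (⇒) holds.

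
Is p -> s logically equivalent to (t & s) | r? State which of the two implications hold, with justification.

(⟹) This fails. Under p = F, s = F, r = F, t = F, the left side is true but the right side is false.

(⟸) This fails. Under p = T, s = F, r = T, t = F, the left side is false but the right side is true.

Both directions fail.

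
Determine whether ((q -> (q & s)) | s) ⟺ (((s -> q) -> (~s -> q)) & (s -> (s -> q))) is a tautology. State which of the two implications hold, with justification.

Forward direction. This fails. Under q = F, s = F, the left side is true but the right side is false.

Converse. This fails. Under q = T, s = F, the left side is false but the right side is true.

Both directions fail.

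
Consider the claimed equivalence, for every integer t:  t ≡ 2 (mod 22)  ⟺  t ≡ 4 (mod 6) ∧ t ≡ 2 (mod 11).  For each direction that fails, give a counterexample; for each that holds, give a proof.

[⇒] This fails: t = 24 gives 24 ≡ 2 (mod 22) but 24 ≡ 0 (mod 6), so the conjunction on the right does not hold.

[⇐] Conversely, if t ≡ 4 (mod 6) and t ≡ 2 (mod 11), then by the Chinese remainder theorem t ≡ 46 (mod 66). Since 46 ≡ 2 (mod 22) and 22 ∣ 66, we get t ≡ 2 (mod 22).

(⇒) fails; (⇐) holds.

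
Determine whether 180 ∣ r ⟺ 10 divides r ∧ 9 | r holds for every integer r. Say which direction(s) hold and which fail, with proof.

[⇐] This fails: take r = 90. Both 10 ∣ 90 and 9 ∣ 90, yet 90 is not a multiple of 180 (since 90 = 0·180 + 90), so 180 ∤ 90.

[⇒] If 180 ∣ r, write r = 180q. Since 180 = 18·10, r = 10·(18q), so 10 ∣ r; and since 180 = 20·9, r = 9·(20q), so 9 ∣ r.

Not equivalent: only (⇒) holds.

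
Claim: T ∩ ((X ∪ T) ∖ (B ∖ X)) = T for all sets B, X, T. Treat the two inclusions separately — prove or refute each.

(⟹) Let x ∈ T ∩ ((X ∪ T) ∖ (B ∖ X)). Then either x ∈ T and x ∉ B, X; or x ∈ X ∩ T and x ∉ B; or x ∈ B ∩ X ∩ T. In each case x ∈ T, so T ∩ ((X ∪ T) ∖ (B ∖ X)) ⊆ T.

(⟸) This inclusion fails. Take B = {1}, X = ∅, T = {1}; then 1 ∈ T but 1 ∉ T ∩ ((X ∪ T) ∖ (B ∖ X)).

The sets are not equal: only the forward inclusion holds.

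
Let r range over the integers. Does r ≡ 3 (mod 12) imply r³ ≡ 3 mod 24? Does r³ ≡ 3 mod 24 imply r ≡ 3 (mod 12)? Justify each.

(⇒) fails; (⇐) holds.

(⇒) This fails: take r = 15. Then 15 ≡ 3 (mod 12), but 15³ = 3375 ≡ 15 (mod 24), not 3.

(⇐) Conversely, the residues r modulo 24 with r³ ≡ 3 (mod 24) are exactly {3}, and each is ≡ 3 (mod 12).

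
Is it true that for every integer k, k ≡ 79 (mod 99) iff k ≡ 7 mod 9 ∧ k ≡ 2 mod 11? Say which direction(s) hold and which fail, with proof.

(⇐) If k ≡ 7 (mod 9) and k ≡ 2 (mod 11), then by the Chinese remainder theorem k ≡ 79 (mod 99). This is exactly k ≡ 79 (mod 99).

(⇒) Suppose k ≡ 79 (mod 99); write k = 99j + 79. Since 9 ∣ 99, reducing mod 9 gives k ≡ 79 ≡ 7 (mod 9); since 11 ∣ 99, reducing mod 11 gives k ≡ 79 ≡ 2 (mod 11).

Both implications hold.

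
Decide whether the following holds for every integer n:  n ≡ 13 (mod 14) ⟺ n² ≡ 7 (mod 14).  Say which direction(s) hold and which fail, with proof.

[⇒] This fails: take n = 13. Then 13 ≡ 13 (mod 14), but 13² = 169 ≡ 1 (mod 14), not 7.

[⇐] This fails: take n = 7. Then 7² = 49 ≡ 7 (mod 14), yet 7 ≡ 7 (mod 14), not 13.

Neither direction holds.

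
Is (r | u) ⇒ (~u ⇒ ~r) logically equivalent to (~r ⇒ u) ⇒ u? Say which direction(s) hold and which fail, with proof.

[⇐] Assume the antecedent. If u is true, (r | u) ⇒ (~u ⇒ ~r) reduces to true regardless of the other variables. If u is false, the antecedent forces (u = F, r = F), and (r | u) ⇒ (~u ⇒ ~r) holds there. Either way (r | u) ⇒ (~u ⇒ ~r) holds.

[⇒] Assume the antecedent. If u is true, (~r ⇒ u) ⇒ u reduces to true regardless of the other variables. If u is false, the antecedent forces (u = F, r = F), and (~r ⇒ u) ⇒ u holds there. Either way (~r ⇒ u) ⇒ u holds.

Both implications hold.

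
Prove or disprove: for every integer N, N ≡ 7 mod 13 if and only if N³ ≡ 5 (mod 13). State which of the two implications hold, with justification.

(⇒) holds; (⇐) fails.

(←) This fails: take N = 8. Then 8³ = 512 ≡ 5 (mod 13), yet 8 ≡ 8 (mod 13), not 7.

(→) Suppose N ≡ 7 mod 13. Write N = 13j + 7. Then (13j + 7)³ = 2197j³ + 3549j² + 1911j + 343 = 13(169j³ + 273j² + 147j + 26) + 5, so N³ ≡ 5 (mod 13).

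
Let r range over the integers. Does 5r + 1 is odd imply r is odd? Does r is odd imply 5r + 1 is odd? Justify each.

Neither direction holds.

(→) This fails: r = 0 gives 5r + 1 = 1, which is odd, but 0 is even, not odd.

(←) This also fails: r = 3 is odd, but 5r + 1 = 16 is even, not odd.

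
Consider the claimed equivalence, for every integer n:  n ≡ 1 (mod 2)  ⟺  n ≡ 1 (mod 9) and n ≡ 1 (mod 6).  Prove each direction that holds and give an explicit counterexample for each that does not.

(⟹) This fails: n = 3 gives 3 ≡ 1 (mod 2) but 3 ≡ 3 (mod 9), so the conjunction on the right does not hold.

(⟸) Conversely, if n ≡ 1 (mod 9) and n ≡ 1 (mod 6), then by the Chinese remainder theorem n ≡ 1 (mod 18). Since 1 ≡ 1 (mod 2) and 2 ∣ 18, we get n ≡ 1 (mod 2).

The forward direction fails; the converse holds.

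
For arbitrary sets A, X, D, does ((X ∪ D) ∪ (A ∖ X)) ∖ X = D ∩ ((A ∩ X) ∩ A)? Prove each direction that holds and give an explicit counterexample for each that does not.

(⊆) This inclusion fails. Take A = {1}, X = ∅, D = ∅; then 1 ∈ ((X ∪ D) ∪ (A ∖ X)) ∖ X but 1 ∉ D ∩ ((A ∩ X) ∩ A).

(⊇) This inclusion fails. Take A = {1}, X = {1}, D = {1}; then 1 ∈ D ∩ ((A ∩ X) ∩ A) but 1 ∉ ((X ∪ D) ∪ (A ∖ X)) ∖ X.

(⊆) fails and (⊇) fails.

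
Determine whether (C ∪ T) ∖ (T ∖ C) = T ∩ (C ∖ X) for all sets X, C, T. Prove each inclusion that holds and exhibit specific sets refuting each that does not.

(⊆) fails; (⊇) holds.

(⟹) This inclusion fails. Take X = ∅, C = {1}, T = ∅; then 1 ∈ (C ∪ T) ∖ (T ∖ C) but 1 ∉ T ∩ (C ∖ X).

(⟸) Let x ∈ T ∩ (C ∖ X). Then x ∈ C ∩ T and x ∉ X, from which x ∈ (C ∪ T) ∖ (T ∖ C).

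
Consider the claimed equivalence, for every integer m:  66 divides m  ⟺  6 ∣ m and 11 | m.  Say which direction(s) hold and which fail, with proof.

The biconditional holds.

(⟹) If 66 ∣ m, write m = 66q. Since 66 = 11·6, m = 6·(11q), so 6 ∣ m; and since 66 = 6·11, m = 11·(6q), so 11 ∣ m.

(⟸) Suppose 6 ∣ m and 11 ∣ m. Any common multiple of 6 and 11 is a multiple of their lcm; here gcd(6, 11) = 1, so lcm(6, 11) = 6·11 = 66, so 66 ∣ m.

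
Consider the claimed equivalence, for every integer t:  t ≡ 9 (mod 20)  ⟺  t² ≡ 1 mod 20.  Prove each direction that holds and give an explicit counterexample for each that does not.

Only the forward direction holds.

[⇒] Suppose t ≡ 9 (mod 20). Write t = 20j + 9. Then (20j + 9)² = 400j² + 360j + 81 = 20(20j² + 18j + 4) + 1, so t² ≡ 1 (mod 20).

[⇐] This fails: take t = 1. Then 1² = 1 ≡ 1 (mod 20), yet 1 ≡ 1 (mod 20), not 9.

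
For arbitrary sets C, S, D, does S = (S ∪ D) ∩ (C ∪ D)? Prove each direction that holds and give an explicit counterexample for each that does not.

(⊆) This inclusion fails. Take C = ∅, S = {1}, D = ∅; then 1 ∈ S but 1 ∉ (S ∪ D) ∩ (C ∪ D).

(⊇) This inclusion fails. Take C = ∅, S = ∅, D = {1}; then 1 ∈ (S ∪ D) ∩ (C ∪ D) but 1 ∉ S.

(⊆) fails and (⊇) fails.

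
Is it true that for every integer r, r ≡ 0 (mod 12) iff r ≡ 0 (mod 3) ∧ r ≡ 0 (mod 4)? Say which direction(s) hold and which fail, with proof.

(⟹) Suppose r ≡ 0 (mod 12); write r = 12j + 0. Since 3 ∣ 12, reducing mod 3 gives r ≡ 0 (mod 3); since 4 ∣ 12, reducing mod 4 gives r ≡ 0 (mod 4).

(⟸) Conversely, if r ≡ 0 (mod 3) and r ≡ 0 (mod 4), then by the Chinese remainder theorem r ≡ 0 (mod 12). This is exactly r ≡ 0 (mod 12).

Both directions hold; the statement is true.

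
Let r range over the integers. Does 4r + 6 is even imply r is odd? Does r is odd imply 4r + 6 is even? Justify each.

Not equivalent: only (⇐) holds.

(←) Suppose r is odd. Since 4 is even, 4r is even for every r, so 4r + 6 has the same parity as 6, which is even. Hence 4r + 6 is even.

(→) This fails: take r = 4. Then 4r + 6 = 22, which is even, yet r = 4 is even, not odd.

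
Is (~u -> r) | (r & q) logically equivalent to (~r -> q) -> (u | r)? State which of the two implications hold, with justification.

Not equivalent: only (⇒) holds.

[⇒] Assume the antecedent. If u is true, (~r -> q) -> (u | r) reduces to true regardless of the other variables. If u is false, the antecedent forces (u = F, q = F, r = T) or (u = F, q = T, r = T), and (~r -> q) -> (u | r) holds there. Either way (~r -> q) -> (u | r) holds.

[⇐] This fails. Under u = F, q = F, r = F, the left side is false but the right side is true.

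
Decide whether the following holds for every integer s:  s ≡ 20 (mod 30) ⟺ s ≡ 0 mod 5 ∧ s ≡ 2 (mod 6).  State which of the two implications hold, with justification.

(→) Suppose s ≡ 20 (mod 30); write s = 30j + 20. Since 5 ∣ 30, reducing mod 5 gives s ≡ 20 ≡ 0 (mod 5); since 6 ∣ 30, reducing mod 6 gives s ≡ 20 ≡ 2 (mod 6).

(←) Conversely, if s ≡ 0 (mod 5) and s ≡ 2 (mod 6), then by the Chinese remainder theorem s ≡ 20 (mod 30). This is exactly s ≡ 20 (mod 30).

Both directions hold.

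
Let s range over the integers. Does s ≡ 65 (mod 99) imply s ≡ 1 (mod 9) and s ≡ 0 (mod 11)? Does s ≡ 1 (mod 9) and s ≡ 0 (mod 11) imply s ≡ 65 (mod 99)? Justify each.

[⇒] This fails: s = 65 gives 65 ≡ 65 (mod 99) but 65 ≡ 2 (mod 9), so the conjunction on the right does not hold.

[⇐] This fails: s = 55 satisfies both congruences on the right (55 ≡ 1 mod 9 and 55 ≡ 0 mod 11) yet 55 ≡ 55 (mod 99), not 65.

Neither direction holds.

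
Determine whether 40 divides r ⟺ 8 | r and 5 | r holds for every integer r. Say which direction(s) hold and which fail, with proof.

[⇒] If 40 ∣ r, write r = 40q. Since 40 = 5·8, r = 8·(5q), so 8 ∣ r; and since 40 = 8·5, r = 5·(8q), so 5 ∣ r.

[⇐] Suppose 8 ∣ r and 5 ∣ r. Any common multiple of 8 and 5 is a multiple of their lcm; here gcd(8, 5) = 1, so lcm(8, 5) = 8·5 = 40, so 40 ∣ r.

Equivalent; both directions hold.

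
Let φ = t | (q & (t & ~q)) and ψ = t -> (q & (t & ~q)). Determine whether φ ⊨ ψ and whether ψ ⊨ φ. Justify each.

Forward direction. This fails. Under q = F, t = T, the left side is true but the right side is false.

Converse. This fails. Under q = F, t = F, the left side is false but the right side is true.

Both directions fail.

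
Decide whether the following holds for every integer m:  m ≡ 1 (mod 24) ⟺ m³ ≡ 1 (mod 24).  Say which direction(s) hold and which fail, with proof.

Both directions hold; the statement is true.

[⇒] Suppose m ≡ 1 (mod 24). Write m = 24j + 1. Then (24j + 1)³ = 13824j³ + 1728j² + 72j + 1 = 24(576j³ + 72j² + 3j) + 1, so m³ ≡ 1 (mod 24).

[⇐] Conversely, suppose m³ ≡ 1 (mod 24). The only residue r in {0, …, 23} with r³ ≡ 1 (mod 24) is r = 1, so m ≡ 1 (mod 24).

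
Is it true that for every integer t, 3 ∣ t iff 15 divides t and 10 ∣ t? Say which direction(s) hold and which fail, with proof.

(→) This fails: take t = 3. Certainly 3 ∣ 3, but 15 ∤ 3.

(←) Suppose 15 ∣ t and 10 ∣ t. Any common multiple of 15 and 10 is a multiple of their lcm; here lcm(15, 10) = 15·10/gcd(15, 10) = 150/5 = 30, so 30 ∣ t. Since 3 ∣ 30, it follows that 3 ∣ t.

Only the reverse direction holds.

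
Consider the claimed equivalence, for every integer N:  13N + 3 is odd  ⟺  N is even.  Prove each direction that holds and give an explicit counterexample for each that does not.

Both directions hold.

(⟸) Suppose N is even; write N = 2j. Then 13N + 3 = 13·(2j) + 3 = 2·13j + 3, which is odd.

(⟹) Suppose 13N + 3 is odd. Since 13 is odd, 13N and N have the same parity, so 13N + 3 ≡ N + 3 (mod 2). As 3 is odd, 13N + 3 is odd exactly when N is even. Thus N is even.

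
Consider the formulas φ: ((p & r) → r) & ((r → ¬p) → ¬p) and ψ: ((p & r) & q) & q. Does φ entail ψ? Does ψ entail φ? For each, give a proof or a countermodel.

[⇒] This fails. Under p = F, q = F, r = F, the left side is true but the right side is false.

[⇐] Assume the antecedent. If p is true, the antecedent forces (p = T, q = T, r = T), and the consequent holds there. If p is false, the antecedent cannot hold. Either way the consequent holds.

The forward direction fails; the converse holds.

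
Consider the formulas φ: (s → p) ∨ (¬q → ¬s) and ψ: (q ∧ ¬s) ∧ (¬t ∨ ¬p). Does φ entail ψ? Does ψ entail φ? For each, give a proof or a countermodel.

Not equivalent: only (⇐) holds.

(⟹) This fails. Under s = F, p = F, q = F, t = F, the left side is true but the right side is false.

(⟸) Assume the antecedent. If s is true, the antecedent cannot hold. If s is false, (s → p) ∨ (¬q → ¬s) reduces to true regardless of the other variables. Either way (s → p) ∨ (¬q → ¬s) holds.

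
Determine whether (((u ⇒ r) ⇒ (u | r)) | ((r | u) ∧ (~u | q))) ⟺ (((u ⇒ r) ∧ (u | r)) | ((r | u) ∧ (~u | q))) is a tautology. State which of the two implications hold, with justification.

Forward direction. This fails. Under u = T, r = F, q = F, the left side is true but the right side is false.

Converse. Assume the antecedent. If u is true, the consequent reduces to true regardless of the other variables. If u is false, the antecedent forces (u = F, r = T, q = F) or (u = F, r = T, q = T), and the consequent holds there. Either way the consequent holds.

Not equivalent: only (⇐) holds.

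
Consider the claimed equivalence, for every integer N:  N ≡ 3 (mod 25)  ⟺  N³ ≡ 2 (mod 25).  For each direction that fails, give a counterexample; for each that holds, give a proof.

[⇐] Suppose N³ ≡ 2 (mod 25). The only residue r in {0, …, 24} with r³ ≡ 2 (mod 25) is r = 3, so N ≡ 3 (mod 25).

[⇒] Suppose N ≡ 3 (mod 25). Write N = 25j + 3. Then (25j + 3)³ = 15625j³ + 5625j² + 675j + 27 = 25(625j³ + 225j² + 27j + 1) + 2, so N³ ≡ 2 (mod 25).

Both implications hold.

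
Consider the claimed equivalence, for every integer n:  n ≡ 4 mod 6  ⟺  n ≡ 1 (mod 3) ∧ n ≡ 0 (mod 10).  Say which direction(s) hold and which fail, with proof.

(⇒) fails; (⇐) holds.

Forward direction. This fails: n = 4 gives 4 ≡ 4 (mod 6) but 4 ≡ 4 (mod 10), so the conjunction on the right does not hold.

Converse. If n ≡ 1 (mod 3) and n ≡ 0 (mod 10), then by the Chinese remainder theorem n ≡ 10 (mod 30). Since 10 ≡ 4 (mod 6) and 6 ∣ 30, we get n ≡ 4 (mod 6).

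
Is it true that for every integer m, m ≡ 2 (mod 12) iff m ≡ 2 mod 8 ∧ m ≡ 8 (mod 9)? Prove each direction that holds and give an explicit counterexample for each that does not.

(⇒) This fails: m = 2 gives 2 ≡ 2 (mod 12) but 2 ≡ 2 (mod 9), so the conjunction on the right does not hold.

(⇐) Conversely, if m ≡ 2 (mod 8) and m ≡ 8 (mod 9), then by the Chinese remainder theorem m ≡ 26 (mod 72). Since 26 ≡ 2 (mod 12) and 12 ∣ 72, we get m ≡ 2 (mod 12).

(⇒) fails; (⇐) holds.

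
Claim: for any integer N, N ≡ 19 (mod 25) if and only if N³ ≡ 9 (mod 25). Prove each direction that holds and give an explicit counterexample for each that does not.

Both directions hold.

[⇒] Suppose N ≡ 19 (mod 25). Write N = 25j + 19. Then (25j + 19)³ = 15625j³ + 35625j² + 27075j + 6859 = 25(625j³ + 1425j² + 1083j + 274) + 9, so N³ ≡ 9 (mod 25).

[⇐] Conversely, suppose N³ ≡ 9 (mod 25). The only residue r in {0, …, 24} with r³ ≡ 9 (mod 25) is r = 19, so N ≡ 19 (mod 25).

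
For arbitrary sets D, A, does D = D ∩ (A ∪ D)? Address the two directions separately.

Both inclusions hold.

Reverse inclusion. Let x ∈ D ∩ (A ∪ D). Then either x ∈ D and x ∉ A; or x ∈ D ∩ A. In each case x ∈ D, so D ∩ (A ∪ D) ⊆ D.

Forward inclusion. Let x ∈ D. Then either x ∈ D and x ∉ A; or x ∈ D ∩ A. In each case x ∈ D ∩ (A ∪ D), so D ⊆ D ∩ (A ∪ D).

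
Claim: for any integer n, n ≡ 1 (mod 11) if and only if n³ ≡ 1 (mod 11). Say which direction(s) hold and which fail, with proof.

Forward direction. Suppose n ≡ 1 (mod 11). Write n = 11j + 1. Then (11j + 1)³ = 1331j³ + 363j² + 33j + 1 = 11(121j³ + 33j² + 3j) + 1, so n³ ≡ 1 (mod 11).

Converse. Suppose n³ ≡ 1 (mod 11). The only residue r in {0, …, 10} with r³ ≡ 1 (mod 11) is r = 1, so n ≡ 1 (mod 11).

Both directions hold.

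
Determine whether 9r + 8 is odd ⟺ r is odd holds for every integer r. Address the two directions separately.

(→) Suppose 9r + 8 is odd. Since 9 is odd, 9r and r have the same parity, so 9r + 8 ≡ r + 8 (mod 2). As 8 is even, 9r + 8 is odd exactly when r is odd. Thus r is odd.

(←) Conversely, suppose r is odd; write r = 2j + 1. Then 9r + 8 = 9·(2j + 1) + 8 = 2·9j + 17, which is odd.

Both directions hold.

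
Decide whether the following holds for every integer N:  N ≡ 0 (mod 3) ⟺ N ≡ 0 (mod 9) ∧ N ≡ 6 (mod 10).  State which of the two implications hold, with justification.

(⇒) fails; (⇐) holds.

(⟹) This fails: N = 0 gives 0 ≡ 0 (mod 3) but 0 ≡ 0 (mod 10), so the conjunction on the right does not hold.

(⟸) Conversely, if N ≡ 0 (mod 9) and N ≡ 6 (mod 10), then by the Chinese remainder theorem N ≡ 36 (mod 90). Since 36 ≡ 0 (mod 3) and 3 ∣ 90, we get N ≡ 0 (mod 3).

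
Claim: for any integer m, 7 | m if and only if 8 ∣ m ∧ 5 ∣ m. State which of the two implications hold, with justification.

(⟹) This fails: take m = 7. Certainly 7 ∣ 7, but 8 ∤ 7.

(⟸) This fails: take m = 40. Both 8 ∣ 40 and 5 ∣ 40, yet 40 is not a multiple of 7 (since 40 = 5·7 + 5), so 7 ∤ 40.

Neither implication holds.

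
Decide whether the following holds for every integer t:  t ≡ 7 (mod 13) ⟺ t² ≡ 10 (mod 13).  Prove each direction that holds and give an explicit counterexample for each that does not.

(⟸) This fails: take t = 6. Then 6² = 36 ≡ 10 (mod 13), yet 6 ≡ 6 (mod 13), not 7.

(⟹) Suppose t ≡ 7 (mod 13). Write t = 13j + 7. Then (13j + 7)² = 169j² + 182j + 49 = 13(13j² + 14j + 3) + 10, so t² ≡ 10 (mod 13).

The forward direction holds; the converse fails.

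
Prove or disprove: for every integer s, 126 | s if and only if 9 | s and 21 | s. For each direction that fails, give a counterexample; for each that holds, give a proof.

(⟸) This fails: take s = 63. Both 9 ∣ 63 and 21 ∣ 63, yet 63 is not a multiple of 126 (since 63 = 0·126 + 63), so 126 ∤ 63.

(⟹) If 126 ∣ s, write s = 126q. Since 126 = 14·9, s = 9·(14q), so 9 ∣ s; and since 126 = 6·21, s = 21·(6q), so 21 ∣ s.

(⇒) holds; (⇐) fails.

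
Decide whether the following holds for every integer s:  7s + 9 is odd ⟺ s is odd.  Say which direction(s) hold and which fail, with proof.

(→) This fails: s = 2 gives 7s + 9 = 23, which is odd, but 2 is even, not odd.

(←) This also fails: s = 3 is odd, but 7s + 9 = 30 is even, not odd.

(⇒) fails and (⇐) fails.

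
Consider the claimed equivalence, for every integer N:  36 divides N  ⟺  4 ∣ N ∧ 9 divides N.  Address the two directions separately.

Forward direction. If 36 ∣ N, write N = 36q. Since 36 = 9·4, N = 4·(9q), so 4 ∣ N; and since 36 = 4·9, N = 9·(4q), so 9 ∣ N.

Converse. Suppose 4 ∣ N and 9 ∣ N. Any common multiple of 4 and 9 is a multiple of their lcm; here gcd(4, 9) = 1, so lcm(4, 9) = 4·9 = 36, so 36 ∣ N.

Equivalent; both directions hold.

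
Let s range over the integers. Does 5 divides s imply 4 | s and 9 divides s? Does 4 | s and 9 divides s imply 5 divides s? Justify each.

Neither direction holds.

(→) This fails: take s = 5. Certainly 5 ∣ 5, but 4 ∤ 5.

(←) This fails: take s = 36. Both 4 ∣ 36 and 9 ∣ 36, yet 36 is not a multiple of 5 (since 36 = 7·5 + 1), so 5 ∤ 36.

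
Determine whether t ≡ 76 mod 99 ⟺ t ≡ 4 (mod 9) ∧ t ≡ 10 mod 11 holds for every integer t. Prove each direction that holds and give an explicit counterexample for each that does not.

Both directions hold.

Forward direction. Suppose t ≡ 76 (mod 99); write t = 99j + 76. Since 9 ∣ 99, reducing mod 9 gives t ≡ 76 ≡ 4 (mod 9); since 11 ∣ 99, reducing mod 11 gives t ≡ 76 ≡ 10 (mod 11).

Converse. If t ≡ 4 (mod 9) and t ≡ 10 (mod 11), then by the Chinese remainder theorem t ≡ 76 (mod 99). This is exactly t ≡ 76 (mod 99).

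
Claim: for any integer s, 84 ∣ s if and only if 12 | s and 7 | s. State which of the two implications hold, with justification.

(⟹) If 84 ∣ s, write s = 84q. Since 84 = 7·12, s = 12·(7q), so 12 ∣ s; and since 84 = 12·7, s = 7·(12q), so 7 ∣ s.

(⟸) Suppose 12 ∣ s and 7 ∣ s. Any common multiple of 12 and 7 is a multiple of their lcm; here gcd(12, 7) = 1, so lcm(12, 7) = 12·7 = 84, so 84 ∣ s.

Both directions hold; the statement is true.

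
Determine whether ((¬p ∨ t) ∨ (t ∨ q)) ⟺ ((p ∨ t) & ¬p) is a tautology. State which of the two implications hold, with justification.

Only the reverse direction holds.

(→) This fails. Under p = F, t = F, q = F, the left side is true but the right side is false.

(←) Assume the antecedent. If p is true, the antecedent cannot hold. If p is false, (¬p ∨ t) ∨ (t ∨ q) reduces to true regardless of the other variables. Either way (¬p ∨ t) ∨ (t ∨ q) holds.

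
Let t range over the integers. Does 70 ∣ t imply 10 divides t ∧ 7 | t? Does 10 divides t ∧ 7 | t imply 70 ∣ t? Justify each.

Both directions hold.

(⇐) Suppose 10 ∣ t and 7 ∣ t. Any common multiple of 10 and 7 is a multiple of their lcm; here gcd(10, 7) = 1, so lcm(10, 7) = 10·7 = 70, so 70 ∣ t.

(⇒) If 70 ∣ t, write t = 70q. Since 70 = 7·10, t = 10·(7q), so 10 ∣ t; and since 70 = 10·7, t = 7·(10q), so 7 ∣ t.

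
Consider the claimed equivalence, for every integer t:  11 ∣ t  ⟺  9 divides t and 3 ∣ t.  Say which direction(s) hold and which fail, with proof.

Neither implication holds.

(→) This fails: take t = 11. Certainly 11 ∣ 11, but 9 ∤ 11.

(←) This fails: take t = 9. Both 9 ∣ 9 and 3 ∣ 9, yet 9 is not a multiple of 11 (since 9 = 0·11 + 9), so 11 ∤ 9.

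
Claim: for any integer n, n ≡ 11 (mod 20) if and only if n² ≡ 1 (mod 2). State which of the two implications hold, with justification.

(⇒) Suppose n ≡ 11 (mod 20). Then n² ≡ 11² = 121 (mod 20), and since 2 ∣ 20, also n² ≡ 1 (mod 2).

(⇐) This fails: take n = 1. Then 1² = 1 ≡ 1 (mod 2), yet 1 ≡ 1 (mod 20), not 11.

The forward direction holds; the converse fails.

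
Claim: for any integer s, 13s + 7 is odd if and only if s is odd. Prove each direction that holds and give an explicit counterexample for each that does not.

Neither implication holds.

[⇒] This fails: s = 4 gives 13s + 7 = 59, which is odd, but 4 is even, not odd.

[⇐] This also fails: s = 1 is odd, but 13s + 7 = 20 is even, not odd.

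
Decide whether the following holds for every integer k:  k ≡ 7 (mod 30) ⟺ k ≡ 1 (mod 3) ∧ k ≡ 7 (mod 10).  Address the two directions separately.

Both directions hold.

[⇒] Suppose k ≡ 7 (mod 30); write k = 30j + 7. Since 3 ∣ 30, reducing mod 3 gives k ≡ 7 ≡ 1 (mod 3); since 10 ∣ 30, reducing mod 10 gives k ≡ 7 (mod 10).

[⇐] Conversely, if k ≡ 1 (mod 3) and k ≡ 7 (mod 10), then by the Chinese remainder theorem k ≡ 7 (mod 30). This is exactly k ≡ 7 (mod 30).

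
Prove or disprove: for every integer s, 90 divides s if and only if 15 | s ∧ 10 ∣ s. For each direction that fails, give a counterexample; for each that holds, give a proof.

The forward direction holds; the converse fails.

[⇒] If 90 ∣ s, write s = 90q. Since 90 = 6·15, s = 15·(6q), so 15 ∣ s; and since 90 = 9·10, s = 10·(9q), so 10 ∣ s.

[⇐] This fails: take s = 30. Both 15 ∣ 30 and 10 ∣ 30, yet 30 is not a multiple of 90 (since 30 = 0·90 + 30), so 90 ∤ 30.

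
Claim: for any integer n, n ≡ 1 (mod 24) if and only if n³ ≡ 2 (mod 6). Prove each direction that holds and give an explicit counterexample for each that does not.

Forward direction. This fails: take n = 1. Then 1 ≡ 1 (mod 24), but 1³ = 1 ≡ 1 (mod 6), not 2.

Converse. This fails: take n = 2. Then 2³ = 8 ≡ 2 (mod 6), yet 2 ≡ 2 (mod 24), not 1.

Neither direction holds.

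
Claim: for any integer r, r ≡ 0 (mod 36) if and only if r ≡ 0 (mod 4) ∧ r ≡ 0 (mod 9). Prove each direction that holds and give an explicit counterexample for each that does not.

Both implications hold.

Forward direction. Suppose r ≡ 0 (mod 36); write r = 36j + 0. Since 4 ∣ 36, reducing mod 4 gives r ≡ 0 (mod 4); since 9 ∣ 36, reducing mod 9 gives r ≡ 0 (mod 9).

Converse. If r ≡ 0 (mod 4) and r ≡ 0 (mod 9), then by the Chinese remainder theorem r ≡ 0 (mod 36). This is exactly r ≡ 0 (mod 36).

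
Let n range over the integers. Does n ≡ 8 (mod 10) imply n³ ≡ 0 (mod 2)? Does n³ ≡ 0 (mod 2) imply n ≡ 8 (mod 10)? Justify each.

Not equivalent: only (⇒) holds.

(→) Suppose n ≡ 8 (mod 10). Then n³ ≡ 8³ = 512 (mod 10), and since 2 ∣ 10, also n³ ≡ 0 (mod 2).

(←) This fails: take n = 0. Then 0³ = 0 ≡ 0 (mod 2), yet 0 ≡ 0 (mod 10), not 8.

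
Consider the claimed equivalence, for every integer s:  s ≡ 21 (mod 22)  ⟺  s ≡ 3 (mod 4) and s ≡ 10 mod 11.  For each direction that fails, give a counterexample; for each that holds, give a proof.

[⇒] This fails: s = 21 gives 21 ≡ 21 (mod 22) but 21 ≡ 1 (mod 4), so the conjunction on the right does not hold.

[⇐] Conversely, if s ≡ 3 (mod 4) and s ≡ 10 (mod 11), then by the Chinese remainder theorem s ≡ 43 (mod 44). Since 43 ≡ 21 (mod 22) and 22 ∣ 44, we get s ≡ 21 (mod 22).

The forward direction fails; the converse holds.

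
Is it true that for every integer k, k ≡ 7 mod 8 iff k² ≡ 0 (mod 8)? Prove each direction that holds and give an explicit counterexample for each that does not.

[⇒] This fails: take k = 7. Then 7 ≡ 7 (mod 8), but 7² = 49 ≡ 1 (mod 8), not 0.

[⇐] This fails: take k = 0. Then 0² = 0 ≡ 0 (mod 8), yet 0 ≡ 0 (mod 8), not 7.

Neither direction holds.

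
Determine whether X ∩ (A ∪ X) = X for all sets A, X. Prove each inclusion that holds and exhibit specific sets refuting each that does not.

Forward inclusion. Let x ∈ X ∩ (A ∪ X). Then either x ∈ X and x ∉ A; or x ∈ A ∩ X. In each case x ∈ X, so X ∩ (A ∪ X) ⊆ X.

Reverse inclusion. Let x ∈ X. Then either x ∈ X and x ∉ A; or x ∈ A ∩ X. In each case x ∈ X ∩ (A ∪ X), so X ⊆ X ∩ (A ∪ X).

Both inclusions hold; the sets are equal.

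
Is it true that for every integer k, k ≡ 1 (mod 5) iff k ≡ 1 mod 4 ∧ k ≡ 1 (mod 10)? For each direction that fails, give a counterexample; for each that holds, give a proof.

Converse. If k ≡ 1 (mod 4) and k ≡ 1 (mod 10), then by the Chinese remainder theorem k ≡ 1 (mod 20). Since 1 ≡ 1 (mod 5) and 5 ∣ 20, we get k ≡ 1 (mod 5).

Forward direction. This fails: k = 16 gives 16 ≡ 1 (mod 5) but 16 ≡ 0 (mod 4), so the conjunction on the right does not hold.

(⇒) fails; (⇐) holds.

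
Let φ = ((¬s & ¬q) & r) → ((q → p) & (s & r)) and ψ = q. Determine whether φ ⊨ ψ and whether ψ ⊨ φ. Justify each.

(→) This fails. Under r = F, s = F, p = F, q = F, the left side is true but the right side is false.

(←) Assume the antecedent. If q is true, the consequent reduces to true regardless of the other variables. If q is false, the antecedent cannot hold. Either way the consequent holds.

(⇒) fails; (⇐) holds.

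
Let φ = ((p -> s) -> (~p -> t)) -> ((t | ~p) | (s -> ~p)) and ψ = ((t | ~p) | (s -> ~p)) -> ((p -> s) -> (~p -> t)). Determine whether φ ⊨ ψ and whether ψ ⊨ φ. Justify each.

(⇒) This fails. Under s = F, p = F, t = F, the left side is true but the right side is false.

(⇐) This fails. Under s = T, p = T, t = F, the left side is false but the right side is true.

Neither direction holds.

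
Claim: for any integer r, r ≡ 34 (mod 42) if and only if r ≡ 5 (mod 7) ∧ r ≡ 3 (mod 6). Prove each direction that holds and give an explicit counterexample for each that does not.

(→) This fails: r = 34 gives 34 ≡ 34 (mod 42) but 34 ≡ 6 (mod 7), so the conjunction on the right does not hold.

(←) This fails: r = 33 satisfies both congruences on the right (33 ≡ 5 mod 7 and 33 ≡ 3 mod 6) yet 33 ≡ 33 (mod 42), not 34.

Neither implication holds.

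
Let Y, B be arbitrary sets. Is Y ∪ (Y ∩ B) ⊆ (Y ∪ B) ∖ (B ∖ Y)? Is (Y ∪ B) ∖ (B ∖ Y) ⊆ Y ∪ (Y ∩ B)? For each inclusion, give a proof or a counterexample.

(⟹) Let x ∈ Y ∪ (Y ∩ B). Then either x ∈ Y and x ∉ B; or x ∈ Y ∩ B. In each case x ∈ (Y ∪ B) ∖ (B ∖ Y), so Y ∪ (Y ∩ B) ⊆ (Y ∪ B) ∖ (B ∖ Y).

(⟸) Let x ∈ (Y ∪ B) ∖ (B ∖ Y). Then either x ∈ Y and x ∉ B; or x ∈ Y ∩ B. In each case x ∈ Y ∪ (Y ∩ B), so (Y ∪ B) ∖ (B ∖ Y) ⊆ Y ∪ (Y ∩ B).

Both inclusions hold.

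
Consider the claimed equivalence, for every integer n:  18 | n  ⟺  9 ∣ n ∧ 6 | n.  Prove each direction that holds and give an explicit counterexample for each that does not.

(⟹) If 18 ∣ n, write n = 18q. Since 18 = 2·9, n = 9·(2q), so 9 ∣ n; and since 18 = 3·6, n = 6·(3q), so 6 ∣ n.

(⟸) Suppose 9 ∣ n and 6 ∣ n. Any common multiple of 9 and 6 is a multiple of their lcm; here lcm(9, 6) = 9·6/gcd(9, 6) = 54/3 = 18, so 18 ∣ n.

Both directions hold.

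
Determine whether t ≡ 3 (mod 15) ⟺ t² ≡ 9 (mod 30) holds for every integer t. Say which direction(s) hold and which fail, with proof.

(→) This fails: take t = 18. Then 18 ≡ 3 (mod 15), but 18² = 324 ≡ 24 (mod 30), not 9.

(←) This fails: take t = 27. Then 27² = 729 ≡ 9 (mod 30), yet 27 ≡ 12 (mod 15), not 3.

Neither direction holds.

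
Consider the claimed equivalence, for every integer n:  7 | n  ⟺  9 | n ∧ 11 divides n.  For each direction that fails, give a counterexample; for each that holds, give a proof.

(⇒) This fails: take n = 7. Certainly 7 ∣ 7, but 9 ∤ 7.

(⇐) This fails: take n = 99. Both 9 ∣ 99 and 11 ∣ 99, yet 99 is not a multiple of 7 (since 99 = 14·7 + 1), so 7 ∤ 99.

(⇒) fails and (⇐) fails.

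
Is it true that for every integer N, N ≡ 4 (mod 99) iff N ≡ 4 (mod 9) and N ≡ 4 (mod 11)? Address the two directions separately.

Both directions hold; the statement is true.

(⇒) Suppose N ≡ 4 (mod 99); write N = 99j + 4. Since 9 ∣ 99, reducing mod 9 gives N ≡ 4 (mod 9); since 11 ∣ 99, reducing mod 11 gives N ≡ 4 (mod 11).

(⇐) Conversely, if N ≡ 4 (mod 9) and N ≡ 4 (mod 11), then by the Chinese remainder theorem N ≡ 4 (mod 99). This is exactly N ≡ 4 (mod 99).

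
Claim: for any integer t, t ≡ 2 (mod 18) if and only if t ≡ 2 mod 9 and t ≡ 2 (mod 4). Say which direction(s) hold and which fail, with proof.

Only the reverse direction holds.

(⟹) This fails: t = 20 gives 20 ≡ 2 (mod 18) but 20 ≡ 0 (mod 4), so the conjunction on the right does not hold.

(⟸) Conversely, if t ≡ 2 (mod 9) and t ≡ 2 (mod 4), then by the Chinese remainder theorem t ≡ 2 (mod 36). Since 2 ≡ 2 (mod 18) and 18 ∣ 36, we get t ≡ 2 (mod 18).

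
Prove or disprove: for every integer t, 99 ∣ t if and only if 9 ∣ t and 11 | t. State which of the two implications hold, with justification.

[⇒] If 99 ∣ t, write t = 99q. Since 99 = 11·9, t = 9·(11q), so 9 ∣ t; and since 99 = 9·11, t = 11·(9q), so 11 ∣ t.

[⇐] Suppose 9 ∣ t and 11 ∣ t. Any common multiple of 9 and 11 is a multiple of their lcm; here gcd(9, 11) = 1, so lcm(9, 11) = 9·11 = 99, so 99 ∣ t.

Equivalent; both directions hold.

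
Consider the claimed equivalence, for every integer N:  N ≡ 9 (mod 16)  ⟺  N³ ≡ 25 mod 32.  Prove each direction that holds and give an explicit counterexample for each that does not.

Only the converse holds.

(⇒) This fails: take N = 25. Then 25 ≡ 9 (mod 16), but 25³ = 15625 ≡ 9 (mod 32), not 25.

(⇐) Conversely, the residues r modulo 32 with r³ ≡ 25 (mod 32) are exactly {9}, and each is ≡ 9 (mod 16).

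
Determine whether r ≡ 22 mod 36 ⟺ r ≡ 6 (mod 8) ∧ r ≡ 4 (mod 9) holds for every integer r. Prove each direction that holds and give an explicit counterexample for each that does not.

(⇒) This fails: r = 58 gives 58 ≡ 22 (mod 36) but 58 ≡ 2 (mod 8), so the conjunction on the right does not hold.

(⇐) Conversely, if r ≡ 6 (mod 8) and r ≡ 4 (mod 9), then by the Chinese remainder theorem r ≡ 22 (mod 72). Since 22 ≡ 22 (mod 36) and 36 ∣ 72, we get r ≡ 22 (mod 36).

The forward direction fails; the converse holds.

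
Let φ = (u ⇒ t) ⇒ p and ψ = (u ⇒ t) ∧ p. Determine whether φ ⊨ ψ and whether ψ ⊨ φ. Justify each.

Forward direction. This fails. Under t = F, u = T, p = F, the left side is true but the right side is false.

Converse. Assume the antecedent. If t is true, the antecedent forces (t = T, u = F, p = T) or (t = T, u = T, p = T), and (u ⇒ t) ⇒ p holds there. If t is false, the antecedent forces (t = F, u = F, p = T), and (u ⇒ t) ⇒ p holds there. Either way (u ⇒ t) ⇒ p holds.

Not equivalent: only (⇐) holds.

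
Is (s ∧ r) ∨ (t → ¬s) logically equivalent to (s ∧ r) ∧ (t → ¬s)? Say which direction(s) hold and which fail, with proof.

(⟸) Assume the antecedent. If t is true, the antecedent cannot hold. If t is false, (s ∧ r) ∨ (t → ¬s) reduces to true regardless of the other variables. Either way (s ∧ r) ∨ (t → ¬s) holds.

(⟹) This fails. Under t = F, r = F, s = F, the left side is true but the right side is false.

(⇒) fails; (⇐) holds.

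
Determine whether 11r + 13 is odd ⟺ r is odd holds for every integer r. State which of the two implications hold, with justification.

(⇒) fails and (⇐) fails.

[⇒] This fails: r = 2 gives 11r + 13 = 35, which is odd, but 2 is even, not odd.

[⇐] This also fails: r = 1 is odd, but 11r + 13 = 24 is even, not odd.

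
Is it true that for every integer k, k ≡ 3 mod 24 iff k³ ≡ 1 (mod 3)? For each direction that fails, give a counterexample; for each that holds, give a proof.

(⇒) This fails: take k = 3. Then 3 ≡ 3 (mod 24), but 3³ = 27 ≡ 0 (mod 3), not 1.

(⇐) This fails: take k = 1. Then 1³ = 1 ≡ 1 (mod 3), yet 1 ≡ 1 (mod 24), not 3.

(⇒) fails and (⇐) fails.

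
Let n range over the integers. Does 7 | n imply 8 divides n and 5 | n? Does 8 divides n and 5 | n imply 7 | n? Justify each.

(⟹) This fails: take n = 7. Certainly 7 ∣ 7, but 8 ∤ 7.

(⟸) This fails: take n = 40. Both 8 ∣ 40 and 5 ∣ 40, yet 40 is not a multiple of 7 (since 40 = 5·7 + 5), so 7 ∤ 40.

Neither implication holds.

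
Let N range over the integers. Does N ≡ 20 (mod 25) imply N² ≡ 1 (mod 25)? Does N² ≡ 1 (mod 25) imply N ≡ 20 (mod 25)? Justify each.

Neither implication holds.

(→) This fails: take N = 20. Then 20 ≡ 20 (mod 25), but 20² = 400 ≡ 0 (mod 25), not 1.

(←) This fails: take N = 1. Then 1² = 1 ≡ 1 (mod 25), yet 1 ≡ 1 (mod 25), not 20.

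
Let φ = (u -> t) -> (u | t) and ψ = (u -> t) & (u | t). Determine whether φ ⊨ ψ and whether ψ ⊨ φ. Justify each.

Forward direction. This fails. Under u = T, t = F, the left side is true but the right side is false.

Converse. Assume the antecedent. If u is true, (u -> t) -> (u | t) reduces to true regardless of the other variables. If u is false, the antecedent forces (u = F, t = T), and (u -> t) -> (u | t) holds there. Either way (u -> t) -> (u | t) holds.

(⇒) fails; (⇐) holds.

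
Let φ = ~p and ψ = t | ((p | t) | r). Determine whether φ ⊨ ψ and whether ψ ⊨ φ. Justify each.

Forward direction. This fails. Under p = F, t = F, r = F, the left side is true but the right side is false.

Converse. This fails. Under p = T, t = F, r = F, the left side is false but the right side is true.

Neither direction holds.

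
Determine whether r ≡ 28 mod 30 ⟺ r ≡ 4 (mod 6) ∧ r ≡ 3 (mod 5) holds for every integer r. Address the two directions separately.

[⇒] Suppose r ≡ 28 (mod 30); write r = 30j + 28. Since 6 ∣ 30, reducing mod 6 gives r ≡ 28 ≡ 4 (mod 6); since 5 ∣ 30, reducing mod 5 gives r ≡ 28 ≡ 3 (mod 5).

[⇐] Conversely, if r ≡ 4 (mod 6) and r ≡ 3 (mod 5), then by the Chinese remainder theorem r ≡ 28 (mod 30). This is exactly r ≡ 28 (mod 30).

Both directions hold; the statement is true.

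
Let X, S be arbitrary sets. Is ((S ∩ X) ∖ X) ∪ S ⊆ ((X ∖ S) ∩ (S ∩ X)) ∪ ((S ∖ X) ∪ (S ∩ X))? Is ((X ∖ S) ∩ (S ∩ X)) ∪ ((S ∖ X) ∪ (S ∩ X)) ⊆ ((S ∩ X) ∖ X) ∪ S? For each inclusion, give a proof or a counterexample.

Both inclusions hold; the sets are equal.

(⊆) Let x ∈ ((S ∩ X) ∖ X) ∪ S. Then either x ∈ S and x ∉ X; or x ∈ X ∩ S. In each case x ∈ ((X ∖ S) ∩ (S ∩ X)) ∪ ((S ∖ X) ∪ (S ∩ X)), so ((S ∩ X) ∖ X) ∪ S ⊆ ((X ∖ S) ∩ (S ∩ X)) ∪ ((S ∖ X) ∪ (S ∩ X)).

(⊇) Let x ∈ ((X ∖ S) ∩ (S ∩ X)) ∪ ((S ∖ X) ∪ (S ∩ X)). Then either x ∈ S and x ∉ X; or x ∈ X ∩ S. In each case x ∈ ((S ∩ X) ∖ X) ∪ S, so ((X ∖ S) ∩ (S ∩ X)) ∪ ((S ∖ X) ∪ (S ∩ X)) ⊆ ((S ∩ X) ∖ X) ∪ S.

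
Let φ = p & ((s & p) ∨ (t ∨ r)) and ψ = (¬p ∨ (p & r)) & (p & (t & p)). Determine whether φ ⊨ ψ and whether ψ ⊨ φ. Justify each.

The forward direction fails; the converse holds.

(→) This fails. Under s = T, t = F, p = T, r = F, the left side is true but the right side is false.

(←) Assume the antecedent. If s is true, the antecedent forces (s = T, t = T, p = T, r = T), and p & ((s & p) ∨ (t ∨ r)) holds there. If s is false, the antecedent forces (s = F, t = T, p = T, r = T), and p & ((s & p) ∨ (t ∨ r)) holds there. Either way p & ((s & p) ∨ (t ∨ r)) holds.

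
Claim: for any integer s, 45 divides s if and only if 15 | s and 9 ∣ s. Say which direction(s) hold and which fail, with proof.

The biconditional holds.

(→) If 45 ∣ s, write s = 45q. Since 45 = 3·15, s = 15·(3q), so 15 ∣ s; and since 45 = 5·9, s = 9·(5q), so 9 ∣ s.

(←) Suppose 15 ∣ s and 9 ∣ s. Any common multiple of 15 and 9 is a multiple of their lcm; here lcm(15, 9) = 15·9/gcd(15, 9) = 135/3 = 45, so 45 ∣ s.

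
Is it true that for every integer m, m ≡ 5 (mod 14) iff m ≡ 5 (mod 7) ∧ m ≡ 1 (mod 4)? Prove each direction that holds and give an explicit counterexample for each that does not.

Only the reverse direction holds.

(→) This fails: m = 19 gives 19 ≡ 5 (mod 14) but 19 ≡ 3 (mod 4), so the conjunction on the right does not hold.

(←) Conversely, if m ≡ 5 (mod 7) and m ≡ 1 (mod 4), then by the Chinese remainder theorem m ≡ 5 (mod 28). Since 5 ≡ 5 (mod 14) and 14 ∣ 28, we get m ≡ 5 (mod 14).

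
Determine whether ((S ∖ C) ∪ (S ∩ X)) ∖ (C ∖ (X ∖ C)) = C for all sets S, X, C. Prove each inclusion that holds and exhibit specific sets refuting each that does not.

(⊆) fails and (⊇) fails.

Forward inclusion. This inclusion fails. Take S = {1}, X = ∅, C = ∅; then 1 ∈ ((S ∖ C) ∪ (S ∩ X)) ∖ (C ∖ (X ∖ C)) but 1 ∉ C.

Reverse inclusion. This inclusion fails. Take S = ∅, X = ∅, C = {1}; then 1 ∈ C but 1 ∉ ((S ∖ C) ∪ (S ∩ X)) ∖ (C ∖ (X ∖ C)).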